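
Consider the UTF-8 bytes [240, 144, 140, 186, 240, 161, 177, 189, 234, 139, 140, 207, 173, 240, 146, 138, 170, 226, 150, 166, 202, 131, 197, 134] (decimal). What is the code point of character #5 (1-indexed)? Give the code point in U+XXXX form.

Offset 0: leading byte 0xF0 = 11110000 → 4-byte char #1 = F0 90 8C BA.
Offset 4: leading byte 0xF0 = 11110000 → 4-byte char #2 = F0 A1 B1 BD.
Offset 8: leading byte 0xEA = 11101010 → 3-byte char #3 = EA 8B 8C.
Offset 11: leading byte 0xCF = 11001111 → 2-byte char #4 = CF AD.
Offset 13: leading byte 0xF0 = 11110000 → 4-byte char #5 = F0 92 8A AA.
Leading byte 0xF0 = 11110000 matches 11110xxx → 4-byte sequence.
Byte 1: 0xF0 = 11110000, payload 000 (3 bits).
Byte 2: 0x92 = 10010010 (10xxxxxx ✓), payload 010010.
Byte 3: 0x8A = 10001010 (10xxxxxx ✓), payload 001010.
Byte 4: 0xAA = 10101010 (10xxxxxx ✓), payload 101010.
Concatenate: 000010010001010101010 = 0x122AA (21 bits → U+122AA).

U+122AA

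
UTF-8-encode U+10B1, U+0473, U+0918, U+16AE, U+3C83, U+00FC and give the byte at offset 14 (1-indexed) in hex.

0x83

1-indexed offset 14 is 0-indexed offset 13.
U+10B1 → 3-byte form E1 82 B1 at offsets 0–2.
U+0473 → 2-byte form D1 B3 at offsets 3–4.
U+0918 → 3-byte form E0 A4 98 at offsets 5–7.
U+16AE → 3-byte form E1 9A AE at offsets 8–10.
U+3C83 → 3-byte form E3 B2 83 at offsets 11–13.
Offset 13 falls in char 5's range; it's byte 3 of E3 B2 83 = 0x83.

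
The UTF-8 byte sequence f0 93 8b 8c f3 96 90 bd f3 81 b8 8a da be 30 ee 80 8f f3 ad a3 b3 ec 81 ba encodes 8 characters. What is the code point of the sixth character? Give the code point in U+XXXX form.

U+E00F

Offset 0: leading byte 0xF0 = 11110000 → 4-byte char #1 = F0 93 8B 8C.
Offset 4: leading byte 0xF3 = 11110011 → 4-byte char #2 = F3 96 90 BD.
Offset 8: leading byte 0xF3 = 11110011 → 4-byte char #3 = F3 81 B8 8A.
Offset 12: leading byte 0xDA = 11011010 → 2-byte char #4 = DA BE.
Offset 14: leading byte 0x30 = 00110000 → 1-byte char #5 = 30.
Offset 15: leading byte 0xEE = 11101110 → 3-byte char #6 = EE 80 8F.
Leading byte 0xEE = 11101110 matches 1110xxxx → 3-byte sequence.
Byte 1: 0xEE = 11101110, payload 1110 (4 bits).
Byte 2: 0x80 = 10000000 (10xxxxxx ✓), payload 000000.
Byte 3: 0x8F = 10001111 (10xxxxxx ✓), payload 001111.
Concatenate: 1110000000001111 = 0xE00F (16 bits → U+E00F).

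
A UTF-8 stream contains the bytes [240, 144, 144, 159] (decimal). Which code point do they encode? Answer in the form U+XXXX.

U+1041F

Leading byte 0xF0 = 11110000 matches 11110xxx → 4-byte sequence.
Byte 1: 0xF0 = 11110000, payload 000 (3 bits).
Byte 2: 0x90 = 10010000 (10xxxxxx ✓), payload 010000.
Byte 3: 0x90 = 10010000 (10xxxxxx ✓), payload 010000.
Byte 4: 0x9F = 10011111 (10xxxxxx ✓), payload 011111.
Concatenate: 000010000010000011111 = 0x1041F (21 bits → U+1041F).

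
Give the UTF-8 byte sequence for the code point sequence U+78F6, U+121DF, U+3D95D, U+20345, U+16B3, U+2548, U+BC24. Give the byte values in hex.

U+78F6: 3-byte form → E7 A3 B6.
U+121DF: 4-byte form → F0 92 87 9F.
U+3D95D: 4-byte form → F0 BD A5 9D.
U+20345: 4-byte form → F0 A0 8D 85.
U+16B3: 3-byte form → E1 9A B3.
U+2548: 3-byte form → E2 95 88.
U+BC24: 3-byte form → EB B0 A4.
Concatenated (24 bytes): E7 A3 B6 F0 92 87 9F F0 BD A5 9D F0 A0 8D 85 E1 9A B3 E2 95 88 EB B0 A4.

E7 A3 B6 F0 92 87 9F F0 BD A5 9D F0 A0 8D 85 E1 9A B3 E2 95 88 EB B0 A4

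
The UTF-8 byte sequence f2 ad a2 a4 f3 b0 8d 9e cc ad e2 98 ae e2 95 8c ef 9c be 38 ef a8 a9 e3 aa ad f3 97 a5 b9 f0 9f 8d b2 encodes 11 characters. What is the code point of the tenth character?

Offset 0: leading byte 0xF2 = 11110010 → 4-byte char #1 = F2 AD A2 A4.
Offset 4: leading byte 0xF3 = 11110011 → 4-byte char #2 = F3 B0 8D 9E.
Offset 8: leading byte 0xCC = 11001100 → 2-byte char #3 = CC AD.
Offset 10: leading byte 0xE2 = 11100010 → 3-byte char #4 = E2 98 AE.
Offset 13: leading byte 0xE2 = 11100010 → 3-byte char #5 = E2 95 8C.
Offset 16: leading byte 0xEF = 11101111 → 3-byte char #6 = EF 9C BE.
Offset 19: leading byte 0x38 = 00111000 → 1-byte char #7 = 38.
Offset 20: leading byte 0xEF = 11101111 → 3-byte char #8 = EF A8 A9.
Offset 23: leading byte 0xE3 = 11100011 → 3-byte char #9 = E3 AA AD.
Offset 26: leading byte 0xF3 = 11110011 → 4-byte char #10 = F3 97 A5 B9.
Leading byte 0xF3 = 11110011 matches 11110xxx → 4-byte sequence.
Byte 1: 0xF3 = 11110011, payload 011 (3 bits).
Byte 2: 0x97 = 10010111 (10xxxxxx ✓), payload 010111.
Byte 3: 0xA5 = 10100101 (10xxxxxx ✓), payload 100101.
Byte 4: 0xB9 = 10111001 (10xxxxxx ✓), payload 111001.
Concatenate: 011010111100101111001 = 0xD7979 (21 bits → U+D7979).

U+D7979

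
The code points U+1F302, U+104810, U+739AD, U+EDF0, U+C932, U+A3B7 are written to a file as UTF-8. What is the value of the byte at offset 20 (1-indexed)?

0x8E

1-indexed offset 20 is 0-indexed offset 19.
U+1F302 → 4-byte form F0 9F 8C 82 at offsets 0–3.
U+104810 → 4-byte form F4 84 A0 90 at offsets 4–7.
U+739AD → 4-byte form F1 B3 A6 AD at offsets 8–11.
U+EDF0 → 3-byte form EE B7 B0 at offsets 12–14.
U+C932 → 3-byte form EC A4 B2 at offsets 15–17.
U+A3B7 → 3-byte form EA 8E B7 at offsets 18–20.
Offset 19 falls in char 6's range; it's byte 2 of EA 8E B7 = 0x8E.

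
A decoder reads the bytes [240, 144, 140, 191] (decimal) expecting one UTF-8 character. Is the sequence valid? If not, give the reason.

valid

Leading byte 0xF0 = 11110000 → 4-byte form.
Continuation bytes 0x90=10010000, 0x8C=10001100, 0xBF=10111111 all match 10xxxxxx.
Decoded value 0x1033F is ≥ 0x10000 (shortest form) and not a surrogate.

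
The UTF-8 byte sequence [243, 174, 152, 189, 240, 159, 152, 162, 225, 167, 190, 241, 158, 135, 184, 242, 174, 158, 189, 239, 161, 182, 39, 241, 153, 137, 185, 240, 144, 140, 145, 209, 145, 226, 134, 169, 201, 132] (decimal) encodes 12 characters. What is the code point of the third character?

U+19FE

Offset 0: leading byte 0xF3 = 11110011 → 4-byte char #1 = F3 AE 98 BD.
Offset 4: leading byte 0xF0 = 11110000 → 4-byte char #2 = F0 9F 98 A2.
Offset 8: leading byte 0xE1 = 11100001 → 3-byte char #3 = E1 A7 BE.
Leading byte 0xE1 = 11100001 matches 1110xxxx → 3-byte sequence.
Byte 1: 0xE1 = 11100001, payload 0001 (4 bits).
Byte 2: 0xA7 = 10100111 (10xxxxxx ✓), payload 100111.
Byte 3: 0xBE = 10111110 (10xxxxxx ✓), payload 111110.
Concatenate: 0001100111111110 = 0x19FE (16 bits → U+19FE).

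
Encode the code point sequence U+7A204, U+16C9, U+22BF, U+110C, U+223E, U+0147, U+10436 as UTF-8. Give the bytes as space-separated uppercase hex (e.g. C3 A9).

F1 BA 88 84 E1 9B 89 E2 8A BF E1 84 8C E2 88 BE C5 87 F0 90 90 B6

U+7A204: 4-byte form → F1 BA 88 84.
U+16C9: 3-byte form → E1 9B 89.
U+22BF: 3-byte form → E2 8A BF.
U+110C: 3-byte form → E1 84 8C.
U+223E: 3-byte form → E2 88 BE.
U+0147: 2-byte form → C5 87.
U+10436: 4-byte form → F0 90 90 B6.
Concatenated (22 bytes): F1 BA 88 84 E1 9B 89 E2 8A BF E1 84 8C E2 88 BE C5 87 F0 90 90 B6.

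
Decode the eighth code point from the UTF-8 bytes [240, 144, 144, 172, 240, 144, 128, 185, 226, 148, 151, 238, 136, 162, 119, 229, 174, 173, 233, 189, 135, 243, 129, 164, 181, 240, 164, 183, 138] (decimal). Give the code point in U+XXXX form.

U+C1935

Offset 0: leading byte 0xF0 = 11110000 → 4-byte char #1 = F0 90 90 AC.
Offset 4: leading byte 0xF0 = 11110000 → 4-byte char #2 = F0 90 80 B9.
Offset 8: leading byte 0xE2 = 11100010 → 3-byte char #3 = E2 94 97.
Offset 11: leading byte 0xEE = 11101110 → 3-byte char #4 = EE 88 A2.
Offset 14: leading byte 0x77 = 01110111 → 1-byte char #5 = 77.
Offset 15: leading byte 0xE5 = 11100101 → 3-byte char #6 = E5 AE AD.
Offset 18: leading byte 0xE9 = 11101001 → 3-byte char #7 = E9 BD 87.
Offset 21: leading byte 0xF3 = 11110011 → 4-byte char #8 = F3 81 A4 B5.
Leading byte 0xF3 = 11110011 matches 11110xxx → 4-byte sequence.
Byte 1: 0xF3 = 11110011, payload 011 (3 bits).
Byte 2: 0x81 = 10000001 (10xxxxxx ✓), payload 000001.
Byte 3: 0xA4 = 10100100 (10xxxxxx ✓), payload 100100.
Byte 4: 0xB5 = 10110101 (10xxxxxx ✓), payload 110101.
Concatenate: 011000001100100110101 = 0xC1935 (21 bits → U+C1935).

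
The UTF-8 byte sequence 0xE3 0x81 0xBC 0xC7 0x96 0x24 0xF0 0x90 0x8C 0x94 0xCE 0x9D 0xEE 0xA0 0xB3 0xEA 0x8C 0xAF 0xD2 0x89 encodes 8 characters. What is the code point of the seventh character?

Offset 0: leading byte 0xE3 = 11100011 → 3-byte char #1 = E3 81 BC.
Offset 3: leading byte 0xC7 = 11000111 → 2-byte char #2 = C7 96.
Offset 5: leading byte 0x24 = 00100100 → 1-byte char #3 = 24.
Offset 6: leading byte 0xF0 = 11110000 → 4-byte char #4 = F0 90 8C 94.
Offset 10: leading byte 0xCE = 11001110 → 2-byte char #5 = CE 9D.
Offset 12: leading byte 0xEE = 11101110 → 3-byte char #6 = EE A0 B3.
Offset 15: leading byte 0xEA = 11101010 → 3-byte char #7 = EA 8C AF.
Leading byte 0xEA = 11101010 matches 1110xxxx → 3-byte sequence.
Byte 1: 0xEA = 11101010, payload 1010 (4 bits).
Byte 2: 0x8C = 10001100 (10xxxxxx ✓), payload 001100.
Byte 3: 0xAF = 10101111 (10xxxxxx ✓), payload 101111.
Concatenate: 1010001100101111 = 0xA32F (16 bits → U+A32F).

U+A32F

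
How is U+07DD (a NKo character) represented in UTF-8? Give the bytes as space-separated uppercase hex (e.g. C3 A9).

DF 9D

U+07DD = 0x7DD = 2013 decimal. In range U+0080–U+07FF → 2-byte form: 110xxxxx 10xxxxxx.
Binary (11 bits): 11111011101.
Split 5+6: 11111 | 011101.
Byte 1: 11011111 = 0xDF.
Byte 2: 10011101 = 0x9D.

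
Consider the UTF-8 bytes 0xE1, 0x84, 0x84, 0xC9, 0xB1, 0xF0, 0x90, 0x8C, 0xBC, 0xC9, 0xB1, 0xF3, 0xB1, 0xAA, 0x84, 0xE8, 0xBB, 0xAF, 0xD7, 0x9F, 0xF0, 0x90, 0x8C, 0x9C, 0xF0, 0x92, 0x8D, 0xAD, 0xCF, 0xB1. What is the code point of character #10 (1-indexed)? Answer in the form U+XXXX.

Offset 0: leading byte 0xE1 = 11100001 → 3-byte char #1 = E1 84 84.
Offset 3: leading byte 0xC9 = 11001001 → 2-byte char #2 = C9 B1.
Offset 5: leading byte 0xF0 = 11110000 → 4-byte char #3 = F0 90 8C BC.
Offset 9: leading byte 0xC9 = 11001001 → 2-byte char #4 = C9 B1.
Offset 11: leading byte 0xF3 = 11110011 → 4-byte char #5 = F3 B1 AA 84.
Offset 15: leading byte 0xE8 = 11101000 → 3-byte char #6 = E8 BB AF.
Offset 18: leading byte 0xD7 = 11010111 → 2-byte char #7 = D7 9F.
Offset 20: leading byte 0xF0 = 11110000 → 4-byte char #8 = F0 90 8C 9C.
Offset 24: leading byte 0xF0 = 11110000 → 4-byte char #9 = F0 92 8D AD.
Offset 28: leading byte 0xCF = 11001111 → 2-byte char #10 = CF B1.
Leading byte 0xCF = 11001111 matches 110xxxxx → 2-byte sequence.
Byte 1: 0xCF = 11001111, payload 01111 (5 bits).
Byte 2: 0xB1 = 10110001 (10xxxxxx ✓), payload 110001.
Concatenate: 01111110001 = 0x3F1 (11 bits → U+03F1).

U+03F1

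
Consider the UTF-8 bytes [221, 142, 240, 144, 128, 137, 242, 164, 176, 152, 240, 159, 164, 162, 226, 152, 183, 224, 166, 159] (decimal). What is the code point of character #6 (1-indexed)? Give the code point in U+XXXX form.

Offset 0: leading byte 0xDD = 11011101 → 2-byte char #1 = DD 8E.
Offset 2: leading byte 0xF0 = 11110000 → 4-byte char #2 = F0 90 80 89.
Offset 6: leading byte 0xF2 = 11110010 → 4-byte char #3 = F2 A4 B0 98.
Offset 10: leading byte 0xF0 = 11110000 → 4-byte char #4 = F0 9F A4 A2.
Offset 14: leading byte 0xE2 = 11100010 → 3-byte char #5 = E2 98 B7.
Offset 17: leading byte 0xE0 = 11100000 → 3-byte char #6 = E0 A6 9F.
Leading byte 0xE0 = 11100000 matches 1110xxxx → 3-byte sequence.
Byte 1: 0xE0 = 11100000, payload 0000 (4 bits).
Byte 2: 0xA6 = 10100110 (10xxxxxx ✓), payload 100110.
Byte 3: 0x9F = 10011111 (10xxxxxx ✓), payload 011111.
Concatenate: 0000100110011111 = 0x99F (16 bits → U+099F).

U+099F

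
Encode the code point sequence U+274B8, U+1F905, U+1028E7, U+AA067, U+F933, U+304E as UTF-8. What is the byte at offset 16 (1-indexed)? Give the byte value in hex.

1-indexed offset 16 is 0-indexed offset 15.
U+274B8 → 4-byte form F0 A7 92 B8 at offsets 0–3.
U+1F905 → 4-byte form F0 9F A4 85 at offsets 4–7.
U+1028E7 → 4-byte form F4 82 A3 A7 at offsets 8–11.
U+AA067 → 4-byte form F2 AA 81 A7 at offsets 12–15.
Offset 15 falls in char 4's range; it's byte 4 of F2 AA 81 A7 = 0xA7.

0xA7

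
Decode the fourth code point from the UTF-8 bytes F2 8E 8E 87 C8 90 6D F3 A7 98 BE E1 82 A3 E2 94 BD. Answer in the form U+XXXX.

Offset 0: leading byte 0xF2 = 11110010 → 4-byte char #1 = F2 8E 8E 87.
Offset 4: leading byte 0xC8 = 11001000 → 2-byte char #2 = C8 90.
Offset 6: leading byte 0x6D = 01101101 → 1-byte char #3 = 6D.
Offset 7: leading byte 0xF3 = 11110011 → 4-byte char #4 = F3 A7 98 BE.
Leading byte 0xF3 = 11110011 matches 11110xxx → 4-byte sequence.
Byte 1: 0xF3 = 11110011, payload 011 (3 bits).
Byte 2: 0xA7 = 10100111 (10xxxxxx ✓), payload 100111.
Byte 3: 0x98 = 10011000 (10xxxxxx ✓), payload 011000.
Byte 4: 0xBE = 10111110 (10xxxxxx ✓), payload 111110.
Concatenate: 011100111011000111110 = 0xE763E (21 bits → U+E763E).

U+E763E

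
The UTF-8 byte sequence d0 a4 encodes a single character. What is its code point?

Leading byte 0xD0 = 11010000 matches 110xxxxx → 2-byte sequence.
Byte 1: 0xD0 = 11010000, payload 10000 (5 bits).
Byte 2: 0xA4 = 10100100 (10xxxxxx ✓), payload 100100.
Concatenate: 10000100100 = 0x424 (11 bits → U+0424).

U+0424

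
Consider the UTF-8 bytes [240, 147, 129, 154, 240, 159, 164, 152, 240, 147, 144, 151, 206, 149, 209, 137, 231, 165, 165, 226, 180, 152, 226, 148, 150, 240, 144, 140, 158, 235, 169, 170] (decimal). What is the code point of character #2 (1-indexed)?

Offset 0: leading byte 0xF0 = 11110000 → 4-byte char #1 = F0 93 81 9A.
Offset 4: leading byte 0xF0 = 11110000 → 4-byte char #2 = F0 9F A4 98.
Leading byte 0xF0 = 11110000 matches 11110xxx → 4-byte sequence.
Byte 1: 0xF0 = 11110000, payload 000 (3 bits).
Byte 2: 0x9F = 10011111 (10xxxxxx ✓), payload 011111.
Byte 3: 0xA4 = 10100100 (10xxxxxx ✓), payload 100100.
Byte 4: 0x98 = 10011000 (10xxxxxx ✓), payload 011000.
Concatenate: 000011111100100011000 = 0x1F918 (21 bits → U+1F918).

U+1F918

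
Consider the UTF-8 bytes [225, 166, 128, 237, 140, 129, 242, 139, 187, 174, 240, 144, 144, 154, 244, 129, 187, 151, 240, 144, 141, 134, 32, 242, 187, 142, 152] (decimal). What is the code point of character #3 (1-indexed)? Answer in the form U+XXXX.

Offset 0: leading byte 0xE1 = 11100001 → 3-byte char #1 = E1 A6 80.
Offset 3: leading byte 0xED = 11101101 → 3-byte char #2 = ED 8C 81.
Offset 6: leading byte 0xF2 = 11110010 → 4-byte char #3 = F2 8B BB AE.
Leading byte 0xF2 = 11110010 matches 11110xxx → 4-byte sequence.
Byte 1: 0xF2 = 11110010, payload 010 (3 bits).
Byte 2: 0x8B = 10001011 (10xxxxxx ✓), payload 001011.
Byte 3: 0xBB = 10111011 (10xxxxxx ✓), payload 111011.
Byte 4: 0xAE = 10101110 (10xxxxxx ✓), payload 101110.
Concatenate: 010001011111011101110 = 0x8BEEE (21 bits → U+8BEEE).

U+8BEEE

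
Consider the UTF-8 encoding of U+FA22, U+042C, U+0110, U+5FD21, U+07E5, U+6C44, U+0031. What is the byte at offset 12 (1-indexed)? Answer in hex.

0xDF

1-indexed offset 12 is 0-indexed offset 11.
U+FA22 → 3-byte form EF A8 A2 at offsets 0–2.
U+042C → 2-byte form D0 AC at offsets 3–4.
U+0110 → 2-byte form C4 90 at offsets 5–6.
U+5FD21 → 4-byte form F1 9F B4 A1 at offsets 7–10.
U+07E5 → 2-byte form DF A5 at offsets 11–12.
Offset 11 falls in char 5's range; it's byte 1 of DF A5 = 0xDF.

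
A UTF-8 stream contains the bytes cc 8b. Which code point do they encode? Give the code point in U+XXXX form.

U+030B

Leading byte 0xCC = 11001100 matches 110xxxxx → 2-byte sequence.
Byte 1: 0xCC = 11001100, payload 01100 (5 bits).
Byte 2: 0x8B = 10001011 (10xxxxxx ✓), payload 001011.
Concatenate: 01100001011 = 0x30B (11 bits → U+030B).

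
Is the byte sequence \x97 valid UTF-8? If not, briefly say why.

invalid (continuation byte with no leading byte)

Byte 0x97 = 10010111 has the form 10xxxxxx — a continuation byte — but there is no preceding leading byte.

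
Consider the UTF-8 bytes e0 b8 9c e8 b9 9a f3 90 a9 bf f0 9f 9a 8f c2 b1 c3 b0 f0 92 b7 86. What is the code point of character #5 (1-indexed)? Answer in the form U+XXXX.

Offset 0: leading byte 0xE0 = 11100000 → 3-byte char #1 = E0 B8 9C.
Offset 3: leading byte 0xE8 = 11101000 → 3-byte char #2 = E8 B9 9A.
Offset 6: leading byte 0xF3 = 11110011 → 4-byte char #3 = F3 90 A9 BF.
Offset 10: leading byte 0xF0 = 11110000 → 4-byte char #4 = F0 9F 9A 8F.
Offset 14: leading byte 0xC2 = 11000010 → 2-byte char #5 = C2 B1.
Leading byte 0xC2 = 11000010 matches 110xxxxx → 2-byte sequence.
Byte 1: 0xC2 = 11000010, payload 00010 (5 bits).
Byte 2: 0xB1 = 10110001 (10xxxxxx ✓), payload 110001.
Concatenate: 00010110001 = 0xB1 (11 bits → U+00B1).

U+00B1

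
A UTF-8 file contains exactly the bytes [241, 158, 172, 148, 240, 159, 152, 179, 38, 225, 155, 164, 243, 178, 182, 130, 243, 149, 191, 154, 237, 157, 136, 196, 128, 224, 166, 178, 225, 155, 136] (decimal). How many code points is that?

10

Byte at offset 0: 0xF1 = 11110001 → 4-byte char (#1). Advance 4.
Byte at offset 4: 0xF0 = 11110000 → 4-byte char (#2). Advance 4.
Byte at offset 8: 0x26 = 00100110 → 1-byte char (#3). Advance 1.
Byte at offset 9: 0xE1 = 11100001 → 3-byte char (#4). Advance 3.
Byte at offset 12: 0xF3 = 11110011 → 4-byte char (#5). Advance 4.
Byte at offset 16: 0xF3 = 11110011 → 4-byte char (#6). Advance 4.
Byte at offset 20: 0xED = 11101101 → 3-byte char (#7). Advance 3.
Byte at offset 23: 0xC4 = 11000100 → 2-byte char (#8). Advance 2.
Byte at offset 25: 0xE0 = 11100000 → 3-byte char (#9). Advance 3.
Byte at offset 28: 0xE1 = 11100001 → 3-byte char (#10). Advance 3.
Reached end at offset 31 after 10 code points.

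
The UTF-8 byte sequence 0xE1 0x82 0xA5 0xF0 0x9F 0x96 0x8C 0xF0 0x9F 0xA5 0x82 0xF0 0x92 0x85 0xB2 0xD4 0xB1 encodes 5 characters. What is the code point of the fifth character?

Offset 0: leading byte 0xE1 = 11100001 → 3-byte char #1 = E1 82 A5.
Offset 3: leading byte 0xF0 = 11110000 → 4-byte char #2 = F0 9F 96 8C.
Offset 7: leading byte 0xF0 = 11110000 → 4-byte char #3 = F0 9F A5 82.
Offset 11: leading byte 0xF0 = 11110000 → 4-byte char #4 = F0 92 85 B2.
Offset 15: leading byte 0xD4 = 11010100 → 2-byte char #5 = D4 B1.
Leading byte 0xD4 = 11010100 matches 110xxxxx → 2-byte sequence.
Byte 1: 0xD4 = 11010100, payload 10100 (5 bits).
Byte 2: 0xB1 = 10110001 (10xxxxxx ✓), payload 110001.
Concatenate: 10100110001 = 0x531 (11 bits → U+0531).

U+0531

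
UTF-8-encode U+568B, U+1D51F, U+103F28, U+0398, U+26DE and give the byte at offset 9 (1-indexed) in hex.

0x83

1-indexed offset 9 is 0-indexed offset 8.
U+568B → 3-byte form E5 9A 8B at offsets 0–2.
U+1D51F → 4-byte form F0 9D 94 9F at offsets 3–6.
U+103F28 → 4-byte form F4 83 BC A8 at offsets 7–10.
Offset 8 falls in char 3's range; it's byte 2 of F4 83 BC A8 = 0x83.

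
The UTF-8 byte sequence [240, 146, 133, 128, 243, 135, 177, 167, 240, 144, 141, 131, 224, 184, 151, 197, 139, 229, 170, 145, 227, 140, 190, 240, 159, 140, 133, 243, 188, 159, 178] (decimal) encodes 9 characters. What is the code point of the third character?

Offset 0: leading byte 0xF0 = 11110000 → 4-byte char #1 = F0 92 85 80.
Offset 4: leading byte 0xF3 = 11110011 → 4-byte char #2 = F3 87 B1 A7.
Offset 8: leading byte 0xF0 = 11110000 → 4-byte char #3 = F0 90 8D 83.
Leading byte 0xF0 = 11110000 matches 11110xxx → 4-byte sequence.
Byte 1: 0xF0 = 11110000, payload 000 (3 bits).
Byte 2: 0x90 = 10010000 (10xxxxxx ✓), payload 010000.
Byte 3: 0x8D = 10001101 (10xxxxxx ✓), payload 001101.
Byte 4: 0x83 = 10000011 (10xxxxxx ✓), payload 000011.
Concatenate: 000010000001101000011 = 0x10343 (21 bits → U+10343).

U+10343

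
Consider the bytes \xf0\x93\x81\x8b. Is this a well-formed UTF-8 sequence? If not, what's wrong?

valid

Leading byte 0xF0 = 11110000 → 4-byte form.
Continuation bytes 0x93=10010011, 0x81=10000001, 0x8B=10001011 all match 10xxxxxx.
Decoded value 0x1304B is ≥ 0x10000 (shortest form) and not a surrogate.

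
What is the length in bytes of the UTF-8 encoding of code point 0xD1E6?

3

U+D1E6 = 0xD1E6. UTF-8 uses 1 byte below 0x80, 2 below 0x800, 3 below 0x10000, 4 up to 0x10FFFF. 0xD1E6 is in U+0800–U+FFFF → 3 bytes.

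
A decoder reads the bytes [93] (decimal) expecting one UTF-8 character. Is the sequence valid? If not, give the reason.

valid

Leading byte 0x5D = 01011101 → 1-byte form.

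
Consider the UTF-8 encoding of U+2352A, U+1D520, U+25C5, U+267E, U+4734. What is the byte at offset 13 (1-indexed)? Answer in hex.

1-indexed offset 13 is 0-indexed offset 12.
U+2352A → 4-byte form F0 A3 94 AA at offsets 0–3.
U+1D520 → 4-byte form F0 9D 94 A0 at offsets 4–7.
U+25C5 → 3-byte form E2 97 85 at offsets 8–10.
U+267E → 3-byte form E2 99 BE at offsets 11–13.
Offset 12 falls in char 4's range; it's byte 2 of E2 99 BE = 0x99.

0x99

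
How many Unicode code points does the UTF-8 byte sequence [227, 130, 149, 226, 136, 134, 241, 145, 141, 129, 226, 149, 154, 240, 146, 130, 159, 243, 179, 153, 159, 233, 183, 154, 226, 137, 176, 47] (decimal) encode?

Byte at offset 0: 0xE3 = 11100011 → 3-byte char (#1). Advance 3.
Byte at offset 3: 0xE2 = 11100010 → 3-byte char (#2). Advance 3.
Byte at offset 6: 0xF1 = 11110001 → 4-byte char (#3). Advance 4.
Byte at offset 10: 0xE2 = 11100010 → 3-byte char (#4). Advance 3.
Byte at offset 13: 0xF0 = 11110000 → 4-byte char (#5). Advance 4.
Byte at offset 17: 0xF3 = 11110011 → 4-byte char (#6). Advance 4.
Byte at offset 21: 0xE9 = 11101001 → 3-byte char (#7). Advance 3.
Byte at offset 24: 0xE2 = 11100010 → 3-byte char (#8). Advance 3.
Byte at offset 27: 0x2F = 00101111 → 1-byte char (#9). Advance 1.
Reached end at offset 28 after 9 code points.

9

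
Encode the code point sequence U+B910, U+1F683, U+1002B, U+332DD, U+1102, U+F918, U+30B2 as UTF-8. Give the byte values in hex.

U+B910: 3-byte form → EB A4 90.
U+1F683: 4-byte form → F0 9F 9A 83.
U+1002B: 4-byte form → F0 90 80 AB.
U+332DD: 4-byte form → F0 B3 8B 9D.
U+1102: 3-byte form → E1 84 82.
U+F918: 3-byte form → EF A4 98.
U+30B2: 3-byte form → E3 82 B2.
Concatenated (24 bytes): EB A4 90 F0 9F 9A 83 F0 90 80 AB F0 B3 8B 9D E1 84 82 EF A4 98 E3 82 B2.

EB A4 90 F0 9F 9A 83 F0 90 80 AB F0 B3 8B 9D E1 84 82 EF A4 98 E3 82 B2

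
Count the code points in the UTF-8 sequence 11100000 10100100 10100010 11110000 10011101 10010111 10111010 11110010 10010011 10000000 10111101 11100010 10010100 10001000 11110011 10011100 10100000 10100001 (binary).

5

Byte at offset 0: 0xE0 = 11100000 → 3-byte char (#1). Advance 3.
Byte at offset 3: 0xF0 = 11110000 → 4-byte char (#2). Advance 4.
Byte at offset 7: 0xF2 = 11110010 → 4-byte char (#3). Advance 4.
Byte at offset 11: 0xE2 = 11100010 → 3-byte char (#4). Advance 3.
Byte at offset 14: 0xF3 = 11110011 → 4-byte char (#5). Advance 4.
Reached end at offset 18 after 5 code points.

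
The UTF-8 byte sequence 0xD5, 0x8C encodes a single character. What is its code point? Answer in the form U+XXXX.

Leading byte 0xD5 = 11010101 matches 110xxxxx → 2-byte sequence.
Byte 1: 0xD5 = 11010101, payload 10101 (5 bits).
Byte 2: 0x8C = 10001100 (10xxxxxx ✓), payload 001100.
Concatenate: 10101001100 = 0x54C (11 bits → U+054C).

U+054C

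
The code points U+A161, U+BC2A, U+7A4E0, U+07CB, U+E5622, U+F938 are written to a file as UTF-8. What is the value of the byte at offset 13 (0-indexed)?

0xA5

U+A161 → 3-byte form EA 85 A1 at offsets 0–2.
U+BC2A → 3-byte form EB B0 AA at offsets 3–5.
U+7A4E0 → 4-byte form F1 BA 93 A0 at offsets 6–9.
U+07CB → 2-byte form DF 8B at offsets 10–11.
U+E5622 → 4-byte form F3 A5 98 A2 at offsets 12–15.
Offset 13 falls in char 5's range; it's byte 2 of F3 A5 98 A2 = 0xA5.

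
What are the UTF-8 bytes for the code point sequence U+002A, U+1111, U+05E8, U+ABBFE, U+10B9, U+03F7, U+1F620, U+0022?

2A E1 84 91 D7 A8 F2 AB AF BE E1 82 B9 CF B7 F0 9F 98 A0 22

U+002A: 1-byte form → 2A.
U+1111: 3-byte form → E1 84 91.
U+05E8: 2-byte form → D7 A8.
U+ABBFE: 4-byte form → F2 AB AF BE.
U+10B9: 3-byte form → E1 82 B9.
U+03F7: 2-byte form → CF B7.
U+1F620: 4-byte form → F0 9F 98 A0.
U+0022: 1-byte form → 22.
Concatenated (20 bytes): 2A E1 84 91 D7 A8 F2 AB AF BE E1 82 B9 CF B7 F0 9F 98 A0 22.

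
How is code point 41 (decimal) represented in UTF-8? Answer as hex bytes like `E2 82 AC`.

29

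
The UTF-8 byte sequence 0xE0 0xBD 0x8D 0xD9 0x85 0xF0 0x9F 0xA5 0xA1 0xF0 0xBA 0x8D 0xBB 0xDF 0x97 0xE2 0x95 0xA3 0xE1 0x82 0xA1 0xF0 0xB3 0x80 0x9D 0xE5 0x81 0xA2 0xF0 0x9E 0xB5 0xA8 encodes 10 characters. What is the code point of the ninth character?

Offset 0: leading byte 0xE0 = 11100000 → 3-byte char #1 = E0 BD 8D.
Offset 3: leading byte 0xD9 = 11011001 → 2-byte char #2 = D9 85.
Offset 5: leading byte 0xF0 = 11110000 → 4-byte char #3 = F0 9F A5 A1.
Offset 9: leading byte 0xF0 = 11110000 → 4-byte char #4 = F0 BA 8D BB.
Offset 13: leading byte 0xDF = 11011111 → 2-byte char #5 = DF 97.
Offset 15: leading byte 0xE2 = 11100010 → 3-byte char #6 = E2 95 A3.
Offset 18: leading byte 0xE1 = 11100001 → 3-byte char #7 = E1 82 A1.
Offset 21: leading byte 0xF0 = 11110000 → 4-byte char #8 = F0 B3 80 9D.
Offset 25: leading byte 0xE5 = 11100101 → 3-byte char #9 = E5 81 A2.
Leading byte 0xE5 = 11100101 matches 1110xxxx → 3-byte sequence.
Byte 1: 0xE5 = 11100101, payload 0101 (4 bits).
Byte 2: 0x81 = 10000001 (10xxxxxx ✓), payload 000001.
Byte 3: 0xA2 = 10100010 (10xxxxxx ✓), payload 100010.
Concatenate: 0101000001100010 = 0x5062 (16 bits → U+5062).

U+5062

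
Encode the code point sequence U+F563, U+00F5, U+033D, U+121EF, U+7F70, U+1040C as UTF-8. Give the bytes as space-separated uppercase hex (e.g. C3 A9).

U+F563: 3-byte form → EF 95 A3.
U+00F5: 2-byte form → C3 B5.
U+033D: 2-byte form → CC BD.
U+121EF: 4-byte form → F0 92 87 AF.
U+7F70: 3-byte form → E7 BD B0.
U+1040C: 4-byte form → F0 90 90 8C.
Concatenated (18 bytes): EF 95 A3 C3 B5 CC BD F0 92 87 AF E7 BD B0 F0 90 90 8C.

EF 95 A3 C3 B5 CC BD F0 92 87 AF E7 BD B0 F0 90 90 8C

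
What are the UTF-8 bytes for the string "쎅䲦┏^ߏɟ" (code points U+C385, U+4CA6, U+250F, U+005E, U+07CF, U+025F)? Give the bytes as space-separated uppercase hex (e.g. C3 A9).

EC 8E 85 E4 B2 A6 E2 94 8F 5E DF 8F C9 9F

U+C385: 3-byte form → EC 8E 85.
U+4CA6: 3-byte form → E4 B2 A6.
U+250F: 3-byte form → E2 94 8F.
U+005E: 1-byte form → 5E.
U+07CF: 2-byte form → DF 8F.
U+025F: 2-byte form → C9 9F.
Concatenated (14 bytes): EC 8E 85 E4 B2 A6 E2 94 8F 5E DF 8F C9 9F.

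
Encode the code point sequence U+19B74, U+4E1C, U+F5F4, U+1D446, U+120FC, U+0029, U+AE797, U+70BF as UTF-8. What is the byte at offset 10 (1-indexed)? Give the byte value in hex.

1-indexed offset 10 is 0-indexed offset 9.
U+19B74 → 4-byte form F0 99 AD B4 at offsets 0–3.
U+4E1C → 3-byte form E4 B8 9C at offsets 4–6.
U+F5F4 → 3-byte form EF 97 B4 at offsets 7–9.
Offset 9 falls in char 3's range; it's byte 3 of EF 97 B4 = 0xB4.

0xB4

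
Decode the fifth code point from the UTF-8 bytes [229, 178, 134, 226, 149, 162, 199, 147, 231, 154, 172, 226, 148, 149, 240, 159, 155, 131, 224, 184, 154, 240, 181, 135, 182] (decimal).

Offset 0: leading byte 0xE5 = 11100101 → 3-byte char #1 = E5 B2 86.
Offset 3: leading byte 0xE2 = 11100010 → 3-byte char #2 = E2 95 A2.
Offset 6: leading byte 0xC7 = 11000111 → 2-byte char #3 = C7 93.
Offset 8: leading byte 0xE7 = 11100111 → 3-byte char #4 = E7 9A AC.
Offset 11: leading byte 0xE2 = 11100010 → 3-byte char #5 = E2 94 95.
Leading byte 0xE2 = 11100010 matches 1110xxxx → 3-byte sequence.
Byte 1: 0xE2 = 11100010, payload 0010 (4 bits).
Byte 2: 0x94 = 10010100 (10xxxxxx ✓), payload 010100.
Byte 3: 0x95 = 10010101 (10xxxxxx ✓), payload 010101.
Concatenate: 0010010100010101 = 0x2515 (16 bits → U+2515).

U+2515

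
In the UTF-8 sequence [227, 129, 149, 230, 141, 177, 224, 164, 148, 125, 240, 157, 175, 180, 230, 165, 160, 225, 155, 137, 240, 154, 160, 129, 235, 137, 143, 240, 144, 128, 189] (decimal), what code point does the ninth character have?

Offset 0: leading byte 0xE3 = 11100011 → 3-byte char #1 = E3 81 95.
Offset 3: leading byte 0xE6 = 11100110 → 3-byte char #2 = E6 8D B1.
Offset 6: leading byte 0xE0 = 11100000 → 3-byte char #3 = E0 A4 94.
Offset 9: leading byte 0x7D = 01111101 → 1-byte char #4 = 7D.
Offset 10: leading byte 0xF0 = 11110000 → 4-byte char #5 = F0 9D AF B4.
Offset 14: leading byte 0xE6 = 11100110 → 3-byte char #6 = E6 A5 A0.
Offset 17: leading byte 0xE1 = 11100001 → 3-byte char #7 = E1 9B 89.
Offset 20: leading byte 0xF0 = 11110000 → 4-byte char #8 = F0 9A A0 81.
Offset 24: leading byte 0xEB = 11101011 → 3-byte char #9 = EB 89 8F.
Leading byte 0xEB = 11101011 matches 1110xxxx → 3-byte sequence.
Byte 1: 0xEB = 11101011, payload 1011 (4 bits).
Byte 2: 0x89 = 10001001 (10xxxxxx ✓), payload 001001.
Byte 3: 0x8F = 10001111 (10xxxxxx ✓), payload 001111.
Concatenate: 1011001001001111 = 0xB24F (16 bits → U+B24F).

U+B24F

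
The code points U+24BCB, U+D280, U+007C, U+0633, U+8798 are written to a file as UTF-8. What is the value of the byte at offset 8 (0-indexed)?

0xD8

U+24BCB → 4-byte form F0 A4 AF 8B at offsets 0–3.
U+D280 → 3-byte form ED 8A 80 at offsets 4–6.
U+007C → 1-byte form 7C at offsets 7–7.
U+0633 → 2-byte form D8 B3 at offsets 8–9.
Offset 8 falls in char 4's range; it's byte 1 of D8 B3 = 0xD8.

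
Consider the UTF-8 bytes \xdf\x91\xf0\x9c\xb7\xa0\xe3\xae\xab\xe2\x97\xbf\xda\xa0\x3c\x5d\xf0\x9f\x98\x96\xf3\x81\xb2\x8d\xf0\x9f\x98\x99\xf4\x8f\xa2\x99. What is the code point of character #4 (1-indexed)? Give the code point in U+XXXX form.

U+25FF

Offset 0: leading byte 0xDF = 11011111 → 2-byte char #1 = DF 91.
Offset 2: leading byte 0xF0 = 11110000 → 4-byte char #2 = F0 9C B7 A0.
Offset 6: leading byte 0xE3 = 11100011 → 3-byte char #3 = E3 AE AB.
Offset 9: leading byte 0xE2 = 11100010 → 3-byte char #4 = E2 97 BF.
Leading byte 0xE2 = 11100010 matches 1110xxxx → 3-byte sequence.
Byte 1: 0xE2 = 11100010, payload 0010 (4 bits).
Byte 2: 0x97 = 10010111 (10xxxxxx ✓), payload 010111.
Byte 3: 0xBF = 10111111 (10xxxxxx ✓), payload 111111.
Concatenate: 0010010111111111 = 0x25FF (16 bits → U+25FF).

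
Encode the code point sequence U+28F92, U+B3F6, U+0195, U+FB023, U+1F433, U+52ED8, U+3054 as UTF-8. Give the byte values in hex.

F0 A8 BE 92 EB 8F B6 C6 95 F3 BB 80 A3 F0 9F 90 B3 F1 92 BB 98 E3 81 94

U+28F92: 4-byte form → F0 A8 BE 92.
U+B3F6: 3-byte form → EB 8F B6.
U+0195: 2-byte form → C6 95.
U+FB023: 4-byte form → F3 BB 80 A3.
U+1F433: 4-byte form → F0 9F 90 B3.
U+52ED8: 4-byte form → F1 92 BB 98.
U+3054: 3-byte form → E3 81 94.
Concatenated (24 bytes): F0 A8 BE 92 EB 8F B6 C6 95 F3 BB 80 A3 F0 9F 90 B3 F1 92 BB 98 E3 81 94.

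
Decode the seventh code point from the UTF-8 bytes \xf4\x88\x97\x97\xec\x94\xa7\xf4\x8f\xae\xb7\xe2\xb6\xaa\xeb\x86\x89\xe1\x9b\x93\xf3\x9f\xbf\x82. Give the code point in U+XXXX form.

U+DFFC2

Offset 0: leading byte 0xF4 = 11110100 → 4-byte char #1 = F4 88 97 97.
Offset 4: leading byte 0xEC = 11101100 → 3-byte char #2 = EC 94 A7.
Offset 7: leading byte 0xF4 = 11110100 → 4-byte char #3 = F4 8F AE B7.
Offset 11: leading byte 0xE2 = 11100010 → 3-byte char #4 = E2 B6 AA.
Offset 14: leading byte 0xEB = 11101011 → 3-byte char #5 = EB 86 89.
Offset 17: leading byte 0xE1 = 11100001 → 3-byte char #6 = E1 9B 93.
Offset 20: leading byte 0xF3 = 11110011 → 4-byte char #7 = F3 9F BF 82.
Leading byte 0xF3 = 11110011 matches 11110xxx → 4-byte sequence.
Byte 1: 0xF3 = 11110011, payload 011 (3 bits).
Byte 2: 0x9F = 10011111 (10xxxxxx ✓), payload 011111.
Byte 3: 0xBF = 10111111 (10xxxxxx ✓), payload 111111.
Byte 4: 0x82 = 10000010 (10xxxxxx ✓), payload 000010.
Concatenate: 011011111111111000010 = 0xDFFC2 (21 bits → U+DFFC2).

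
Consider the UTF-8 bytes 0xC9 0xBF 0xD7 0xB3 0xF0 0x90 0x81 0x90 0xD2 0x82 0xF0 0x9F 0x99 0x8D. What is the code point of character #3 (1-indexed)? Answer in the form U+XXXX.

Offset 0: leading byte 0xC9 = 11001001 → 2-byte char #1 = C9 BF.
Offset 2: leading byte 0xD7 = 11010111 → 2-byte char #2 = D7 B3.
Offset 4: leading byte 0xF0 = 11110000 → 4-byte char #3 = F0 90 81 90.
Leading byte 0xF0 = 11110000 matches 11110xxx → 4-byte sequence.
Byte 1: 0xF0 = 11110000, payload 000 (3 bits).
Byte 2: 0x90 = 10010000 (10xxxxxx ✓), payload 010000.
Byte 3: 0x81 = 10000001 (10xxxxxx ✓), payload 000001.
Byte 4: 0x90 = 10010000 (10xxxxxx ✓), payload 010000.
Concatenate: 000010000000001010000 = 0x10050 (21 bits → U+10050).

U+10050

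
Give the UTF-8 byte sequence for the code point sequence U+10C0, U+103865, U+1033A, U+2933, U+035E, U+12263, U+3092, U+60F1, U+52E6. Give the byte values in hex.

U+10C0: 3-byte form → E1 83 80.
U+103865: 4-byte form → F4 83 A1 A5.
U+1033A: 4-byte form → F0 90 8C BA.
U+2933: 3-byte form → E2 A4 B3.
U+035E: 2-byte form → CD 9E.
U+12263: 4-byte form → F0 92 89 A3.
U+3092: 3-byte form → E3 82 92.
U+60F1: 3-byte form → E6 83 B1.
U+52E6: 3-byte form → E5 8B A6.
Concatenated (29 bytes): E1 83 80 F4 83 A1 A5 F0 90 8C BA E2 A4 B3 CD 9E F0 92 89 A3 E3 82 92 E6 83 B1 E5 8B A6.

E1 83 80 F4 83 A1 A5 F0 90 8C BA E2 A4 B3 CD 9E F0 92 89 A3 E3 82 92 E6 83 B1 E5 8B A6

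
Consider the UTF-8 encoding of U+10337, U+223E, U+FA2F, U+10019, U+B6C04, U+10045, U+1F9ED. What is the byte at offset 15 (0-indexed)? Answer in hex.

U+10337 → 4-byte form F0 90 8C B7 at offsets 0–3.
U+223E → 3-byte form E2 88 BE at offsets 4–6.
U+FA2F → 3-byte form EF A8 AF at offsets 7–9.
U+10019 → 4-byte form F0 90 80 99 at offsets 10–13.
U+B6C04 → 4-byte form F2 B6 B0 84 at offsets 14–17.
Offset 15 falls in char 5's range; it's byte 2 of F2 B6 B0 84 = 0xB6.

0xB6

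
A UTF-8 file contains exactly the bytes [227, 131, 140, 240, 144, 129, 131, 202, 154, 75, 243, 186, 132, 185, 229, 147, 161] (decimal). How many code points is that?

Byte at offset 0: 0xE3 = 11100011 → 3-byte char (#1). Advance 3.
Byte at offset 3: 0xF0 = 11110000 → 4-byte char (#2). Advance 4.
Byte at offset 7: 0xCA = 11001010 → 2-byte char (#3). Advance 2.
Byte at offset 9: 0x4B = 01001011 → 1-byte char (#4). Advance 1.
Byte at offset 10: 0xF3 = 11110011 → 4-byte char (#5). Advance 4.
Byte at offset 14: 0xE5 = 11100101 → 3-byte char (#6). Advance 3.
Reached end at offset 17 after 6 code points.

6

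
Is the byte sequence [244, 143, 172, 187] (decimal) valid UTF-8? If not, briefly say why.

valid

Leading byte 0xF4 = 11110100 → 4-byte form.
Continuation bytes 0x8F=10001111, 0xAC=10101100, 0xBB=10111011 all match 10xxxxxx.
Decoded value 0x10FB3B is ≥ 0x10000 (shortest form) and not a surrogate.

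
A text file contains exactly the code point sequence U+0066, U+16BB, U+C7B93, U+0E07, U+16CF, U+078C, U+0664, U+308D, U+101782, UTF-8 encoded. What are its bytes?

U+0066: 1-byte form → 66.
U+16BB: 3-byte form → E1 9A BB.
U+C7B93: 4-byte form → F3 87 AE 93.
U+0E07: 3-byte form → E0 B8 87.
U+16CF: 3-byte form → E1 9B 8F.
U+078C: 2-byte form → DE 8C.
U+0664: 2-byte form → D9 A4.
U+308D: 3-byte form → E3 82 8D.
U+101782: 4-byte form → F4 81 9E 82.
Concatenated (25 bytes): 66 E1 9A BB F3 87 AE 93 E0 B8 87 E1 9B 8F DE 8C D9 A4 E3 82 8D F4 81 9E 82.

66 E1 9A BB F3 87 AE 93 E0 B8 87 E1 9B 8F DE 8C D9 A4 E3 82 8D F4 81 9E 82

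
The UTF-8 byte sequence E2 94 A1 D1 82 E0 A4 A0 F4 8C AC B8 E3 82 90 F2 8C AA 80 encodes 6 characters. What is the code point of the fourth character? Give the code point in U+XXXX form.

U+10CB38

Offset 0: leading byte 0xE2 = 11100010 → 3-byte char #1 = E2 94 A1.
Offset 3: leading byte 0xD1 = 11010001 → 2-byte char #2 = D1 82.
Offset 5: leading byte 0xE0 = 11100000 → 3-byte char #3 = E0 A4 A0.
Offset 8: leading byte 0xF4 = 11110100 → 4-byte char #4 = F4 8C AC B8.
Leading byte 0xF4 = 11110100 matches 11110xxx → 4-byte sequence.
Byte 1: 0xF4 = 11110100, payload 100 (3 bits).
Byte 2: 0x8C = 10001100 (10xxxxxx ✓), payload 001100.
Byte 3: 0xAC = 10101100 (10xxxxxx ✓), payload 101100.
Byte 4: 0xB8 = 10111000 (10xxxxxx ✓), payload 111000.
Concatenate: 100001100101100111000 = 0x10CB38 (21 bits → U+10CB38).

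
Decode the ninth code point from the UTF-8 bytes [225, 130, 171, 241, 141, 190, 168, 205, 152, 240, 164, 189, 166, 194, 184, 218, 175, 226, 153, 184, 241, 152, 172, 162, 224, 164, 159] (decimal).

U+091F

Offset 0: leading byte 0xE1 = 11100001 → 3-byte char #1 = E1 82 AB.
Offset 3: leading byte 0xF1 = 11110001 → 4-byte char #2 = F1 8D BE A8.
Offset 7: leading byte 0xCD = 11001101 → 2-byte char #3 = CD 98.
Offset 9: leading byte 0xF0 = 11110000 → 4-byte char #4 = F0 A4 BD A6.
Offset 13: leading byte 0xC2 = 11000010 → 2-byte char #5 = C2 B8.
Offset 15: leading byte 0xDA = 11011010 → 2-byte char #6 = DA AF.
Offset 17: leading byte 0xE2 = 11100010 → 3-byte char #7 = E2 99 B8.
Offset 20: leading byte 0xF1 = 11110001 → 4-byte char #8 = F1 98 AC A2.
Offset 24: leading byte 0xE0 = 11100000 → 3-byte char #9 = E0 A4 9F.
Leading byte 0xE0 = 11100000 matches 1110xxxx → 3-byte sequence.
Byte 1: 0xE0 = 11100000, payload 0000 (4 bits).
Byte 2: 0xA4 = 10100100 (10xxxxxx ✓), payload 100100.
Byte 3: 0x9F = 10011111 (10xxxxxx ✓), payload 011111.
Concatenate: 0000100100011111 = 0x91F (16 bits → U+091F).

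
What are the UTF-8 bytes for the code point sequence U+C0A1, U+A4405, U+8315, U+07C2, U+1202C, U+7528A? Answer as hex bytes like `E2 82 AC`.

EC 82 A1 F2 A4 90 85 E8 8C 95 DF 82 F0 92 80 AC F1 B5 8A 8A

U+C0A1: 3-byte form → EC 82 A1.
U+A4405: 4-byte form → F2 A4 90 85.
U+8315: 3-byte form → E8 8C 95.
U+07C2: 2-byte form → DF 82.
U+1202C: 4-byte form → F0 92 80 AC.
U+7528A: 4-byte form → F1 B5 8A 8A.
Concatenated (20 bytes): EC 82 A1 F2 A4 90 85 E8 8C 95 DF 82 F0 92 80 AC F1 B5 8A 8A.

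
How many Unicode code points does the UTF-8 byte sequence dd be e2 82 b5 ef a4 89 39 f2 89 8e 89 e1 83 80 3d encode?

7

Byte at offset 0: 0xDD = 11011101 → 2-byte char (#1). Advance 2.
Byte at offset 2: 0xE2 = 11100010 → 3-byte char (#2). Advance 3.
Byte at offset 5: 0xEF = 11101111 → 3-byte char (#3). Advance 3.
Byte at offset 8: 0x39 = 00111001 → 1-byte char (#4). Advance 1.
Byte at offset 9: 0xF2 = 11110010 → 4-byte char (#5). Advance 4.
Byte at offset 13: 0xE1 = 11100001 → 3-byte char (#6). Advance 3.
Byte at offset 16: 0x3D = 00111101 → 1-byte char (#7). Advance 1.
Reached end at offset 17 after 7 code points.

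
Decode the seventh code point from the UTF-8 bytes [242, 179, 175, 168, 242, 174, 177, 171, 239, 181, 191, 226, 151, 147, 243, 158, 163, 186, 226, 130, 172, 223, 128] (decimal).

U+07C0

Offset 0: leading byte 0xF2 = 11110010 → 4-byte char #1 = F2 B3 AF A8.
Offset 4: leading byte 0xF2 = 11110010 → 4-byte char #2 = F2 AE B1 AB.
Offset 8: leading byte 0xEF = 11101111 → 3-byte char #3 = EF B5 BF.
Offset 11: leading byte 0xE2 = 11100010 → 3-byte char #4 = E2 97 93.
Offset 14: leading byte 0xF3 = 11110011 → 4-byte char #5 = F3 9E A3 BA.
Offset 18: leading byte 0xE2 = 11100010 → 3-byte char #6 = E2 82 AC.
Offset 21: leading byte 0xDF = 11011111 → 2-byte char #7 = DF 80.
Leading byte 0xDF = 11011111 matches 110xxxxx → 2-byte sequence.
Byte 1: 0xDF = 11011111, payload 11111 (5 bits).
Byte 2: 0x80 = 10000000 (10xxxxxx ✓), payload 000000.
Concatenate: 11111000000 = 0x7C0 (11 bits → U+07C0).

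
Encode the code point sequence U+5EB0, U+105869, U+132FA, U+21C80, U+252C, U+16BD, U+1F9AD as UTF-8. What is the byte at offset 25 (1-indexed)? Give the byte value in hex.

1-indexed offset 25 is 0-indexed offset 24.
U+5EB0 → 3-byte form E5 BA B0 at offsets 0–2.
U+105869 → 4-byte form F4 85 A1 A9 at offsets 3–6.
U+132FA → 4-byte form F0 93 8B BA at offsets 7–10.
U+21C80 → 4-byte form F0 A1 B2 80 at offsets 11–14.
U+252C → 3-byte form E2 94 AC at offsets 15–17.
U+16BD → 3-byte form E1 9A BD at offsets 18–20.
U+1F9AD → 4-byte form F0 9F A6 AD at offsets 21–24.
Offset 24 falls in char 7's range; it's byte 4 of F0 9F A6 AD = 0xAD.

0xAD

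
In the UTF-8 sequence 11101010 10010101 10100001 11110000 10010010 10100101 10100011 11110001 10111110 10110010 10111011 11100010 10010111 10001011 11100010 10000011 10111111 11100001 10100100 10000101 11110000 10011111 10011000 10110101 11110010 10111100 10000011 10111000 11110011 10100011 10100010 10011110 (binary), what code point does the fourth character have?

Offset 0: leading byte 0xEA = 11101010 → 3-byte char #1 = EA 95 A1.
Offset 3: leading byte 0xF0 = 11110000 → 4-byte char #2 = F0 92 A5 A3.
Offset 7: leading byte 0xF1 = 11110001 → 4-byte char #3 = F1 BE B2 BB.
Offset 11: leading byte 0xE2 = 11100010 → 3-byte char #4 = E2 97 8B.
Leading byte 0xE2 = 11100010 matches 1110xxxx → 3-byte sequence.
Byte 1: 0xE2 = 11100010, payload 0010 (4 bits).
Byte 2: 0x97 = 10010111 (10xxxxxx ✓), payload 010111.
Byte 3: 0x8B = 10001011 (10xxxxxx ✓), payload 001011.
Concatenate: 0010010111001011 = 0x25CB (16 bits → U+25CB).

U+25CB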